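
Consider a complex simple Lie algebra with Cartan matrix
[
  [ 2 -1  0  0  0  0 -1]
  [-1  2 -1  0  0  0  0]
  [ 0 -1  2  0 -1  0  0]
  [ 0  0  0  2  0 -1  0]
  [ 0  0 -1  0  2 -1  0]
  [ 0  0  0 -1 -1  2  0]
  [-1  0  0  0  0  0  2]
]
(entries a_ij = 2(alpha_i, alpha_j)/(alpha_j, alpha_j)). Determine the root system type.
The matrix has rank 7 with 2's on the diagonal. Reading the off-diagonal entries as Dynkin edges (a single edge where a_ij = a_ji = -1; a double or triple edge where a_ij * a_ji = 2 or 3), the diagram is a chain of 7 nodes with single edges (A_7). One simple-root ordering that puts it in standard form is (alpha_7, alpha_1, alpha_2, alpha_3, alpha_5, alpha_6, alpha_4). So the algebra is type A_7, i.e. sl(8).

A_7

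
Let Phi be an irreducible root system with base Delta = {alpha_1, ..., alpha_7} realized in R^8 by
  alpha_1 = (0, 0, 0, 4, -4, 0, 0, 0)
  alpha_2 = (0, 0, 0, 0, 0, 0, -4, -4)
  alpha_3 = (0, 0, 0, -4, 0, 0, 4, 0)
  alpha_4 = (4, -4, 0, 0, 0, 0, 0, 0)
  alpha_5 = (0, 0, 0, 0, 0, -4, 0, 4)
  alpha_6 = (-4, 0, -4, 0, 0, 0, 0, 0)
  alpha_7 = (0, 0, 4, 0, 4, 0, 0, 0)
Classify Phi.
type A_7

Compute the Cartan integers a_ij = 2(alpha_i, alpha_j)/(alpha_j, alpha_j); the resulting 7x7 Cartan matrix is
[[2, 0, -1, 0, 0, 0, -1], [0, 2, -1, 0, -1, 0, 0], [-1, -1, 2, 0, 0, 0, 0], [0, 0, 0, 2, 0, -1, 0], [0, -1, 0, 0, 2, 0, 0], [0, 0, 0, -1, 0, 2, -1], [-1, 0, 0, 0, 0, -1, 2]].
All simple roots have the same length, so the diagram is simply laced. The associated Dynkin diagram is a chain of 7 nodes with single edges (A_7), so the type is A_7 (the algebra sl(8)).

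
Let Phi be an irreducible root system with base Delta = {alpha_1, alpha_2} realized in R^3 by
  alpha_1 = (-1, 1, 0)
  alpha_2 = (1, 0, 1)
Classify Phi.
type A_2

Compute the Cartan integers a_ij = 2(alpha_i, alpha_j)/(alpha_j, alpha_j); the resulting 2x2 Cartan matrix is
[[2, -1], [-1, 2]].
All simple roots have the same length, so the diagram is simply laced. The associated Dynkin diagram is a chain of 2 nodes with single edges (A_2), so the type is A_2 (the algebra sl(3)).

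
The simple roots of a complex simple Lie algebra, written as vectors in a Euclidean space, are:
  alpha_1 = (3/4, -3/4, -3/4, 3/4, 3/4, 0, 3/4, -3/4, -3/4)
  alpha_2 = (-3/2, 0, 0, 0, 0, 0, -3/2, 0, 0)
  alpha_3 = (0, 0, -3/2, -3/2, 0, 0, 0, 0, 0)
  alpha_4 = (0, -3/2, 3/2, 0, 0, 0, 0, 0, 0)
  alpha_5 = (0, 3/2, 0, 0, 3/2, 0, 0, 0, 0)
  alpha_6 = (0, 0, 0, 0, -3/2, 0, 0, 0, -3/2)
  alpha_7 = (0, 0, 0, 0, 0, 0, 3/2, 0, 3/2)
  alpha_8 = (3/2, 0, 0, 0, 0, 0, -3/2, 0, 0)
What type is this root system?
Compute the Cartan integers a_ij = 2(alpha_i, alpha_j)/(alpha_j, alpha_j); the resulting 8x8 Cartan matrix is
[[2, -1, 0, 0, 0, 0, 0, 0], [-1, 2, 0, 0, 0, 0, -1, 0], [0, 0, 2, -1, 0, 0, 0, 0], [0, 0, -1, 2, -1, 0, 0, 0], [0, 0, 0, -1, 2, -1, 0, 0], [0, 0, 0, 0, -1, 2, -1, 0], [0, -1, 0, 0, 0, -1, 2, -1], [0, 0, 0, 0, 0, 0, -1, 2]].
All simple roots have the same length, so the diagram is simply laced. The associated Dynkin diagram is a chain of 7 nodes with one extra node attached to the third node from one end (E_8), so the type is E_8.

E_8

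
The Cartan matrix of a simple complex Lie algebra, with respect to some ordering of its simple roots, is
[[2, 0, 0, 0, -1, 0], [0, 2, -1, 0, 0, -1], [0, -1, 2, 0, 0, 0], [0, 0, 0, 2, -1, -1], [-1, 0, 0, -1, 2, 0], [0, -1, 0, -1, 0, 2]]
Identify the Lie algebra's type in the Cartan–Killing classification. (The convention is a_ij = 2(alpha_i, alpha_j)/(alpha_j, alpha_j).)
The matrix has rank 6 with 2's on the diagonal. Reading the off-diagonal entries as Dynkin edges (a single edge where a_ij = a_ji = -1; a double or triple edge where a_ij * a_ji = 2 or 3), the diagram is a chain of 6 nodes with single edges (A_6). One simple-root ordering that puts it in standard form is (alpha_1, alpha_5, alpha_4, alpha_6, alpha_2, alpha_3). So the algebra is type A_6, i.e. sl(7).

A6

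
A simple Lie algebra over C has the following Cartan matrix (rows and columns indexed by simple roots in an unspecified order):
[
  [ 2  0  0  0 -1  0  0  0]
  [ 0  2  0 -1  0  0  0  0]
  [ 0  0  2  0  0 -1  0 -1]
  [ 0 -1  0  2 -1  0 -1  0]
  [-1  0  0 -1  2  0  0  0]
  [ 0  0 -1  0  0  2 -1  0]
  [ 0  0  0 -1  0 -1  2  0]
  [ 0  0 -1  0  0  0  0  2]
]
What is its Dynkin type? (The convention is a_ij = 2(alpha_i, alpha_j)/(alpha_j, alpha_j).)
The matrix has rank 8 with 2's on the diagonal. Reading the off-diagonal entries as Dynkin edges (a single edge where a_ij = a_ji = -1; a double or triple edge where a_ij * a_ji = 2 or 3), the diagram is a chain of 7 nodes with one extra node attached to the third node from one end (E_8). One simple-root ordering that puts it in standard form is (alpha_1, alpha_2, alpha_5, alpha_4, alpha_7, alpha_6, alpha_3, alpha_8). So the algebra is type E_8.

E_8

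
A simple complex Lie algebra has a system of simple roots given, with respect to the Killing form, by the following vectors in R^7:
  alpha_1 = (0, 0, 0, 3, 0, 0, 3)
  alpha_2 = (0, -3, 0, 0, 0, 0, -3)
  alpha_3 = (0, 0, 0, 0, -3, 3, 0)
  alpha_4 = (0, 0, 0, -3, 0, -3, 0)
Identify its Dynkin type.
A_4

Compute the Cartan integers a_ij = 2(alpha_i, alpha_j)/(alpha_j, alpha_j); the resulting 4x4 Cartan matrix is
[[2, -1, 0, -1], [-1, 2, 0, 0], [0, 0, 2, -1], [-1, 0, -1, 2]].
All simple roots have the same length, so the diagram is simply laced. The associated Dynkin diagram is a chain of 4 nodes with single edges (A_4), so the type is A_4 (the algebra sl(5)).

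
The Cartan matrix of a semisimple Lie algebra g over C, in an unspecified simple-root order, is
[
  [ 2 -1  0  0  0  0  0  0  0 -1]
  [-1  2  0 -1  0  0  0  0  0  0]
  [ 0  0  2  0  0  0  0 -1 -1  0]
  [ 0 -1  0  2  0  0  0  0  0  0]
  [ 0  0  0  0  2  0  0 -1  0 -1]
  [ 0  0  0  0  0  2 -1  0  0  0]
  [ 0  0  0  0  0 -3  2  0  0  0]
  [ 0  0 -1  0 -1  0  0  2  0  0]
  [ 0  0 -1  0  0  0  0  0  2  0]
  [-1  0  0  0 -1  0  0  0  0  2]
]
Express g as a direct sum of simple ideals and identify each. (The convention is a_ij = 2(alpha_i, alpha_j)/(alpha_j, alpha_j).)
The diagram associated to this matrix has two connected components: the simple roots {alpha_1, alpha_2, alpha_3, alpha_4, alpha_5, alpha_8, alpha_9, alpha_10} form a chain of 8 nodes with single edges (A_8), and {alpha_6, alpha_7} form two nodes joined by a triple edge (G_2). A semisimple Lie algebra decomposes uniquely as the direct sum of simple ideals, one per connected component of its Dynkin diagram, so g ≅ A_8 ⊕ G_2 (dimension 80 + 14 = 94).

A_8 (sl(9)) + G_2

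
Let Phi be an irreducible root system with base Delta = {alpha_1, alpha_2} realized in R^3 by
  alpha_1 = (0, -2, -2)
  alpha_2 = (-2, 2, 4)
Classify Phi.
Compute the Cartan integers a_ij = 2(alpha_i, alpha_j)/(alpha_j, alpha_j); the resulting 2x2 Cartan matrix is
[[2, -1], [-3, 2]].
The roots have two lengths (squared-length ratio 3:1); the short ones are alpha_{1}. The associated Dynkin diagram is two nodes joined by a triple edge (G_2), so the type is G_2.

G_2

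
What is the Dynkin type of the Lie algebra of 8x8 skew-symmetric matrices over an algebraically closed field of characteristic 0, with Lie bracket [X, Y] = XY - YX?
type D_4

This is so(8) with 8 even, which has dimension 8(8-1)/2 = 28 and rank 8/2 = 4. In the classification of classical Lie algebras, the orthogonal algebra so(2n) in an even number of variables has type D_n; here n = 4, so the Dynkin diagram is a chain of 2 nodes with a fork of two nodes at one end (D_4). Hence the type is D_4.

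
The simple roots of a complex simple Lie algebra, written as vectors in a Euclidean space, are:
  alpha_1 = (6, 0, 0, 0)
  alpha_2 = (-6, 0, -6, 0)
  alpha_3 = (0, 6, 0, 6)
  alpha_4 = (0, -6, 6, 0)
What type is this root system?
B_4

Compute the Cartan integers a_ij = 2(alpha_i, alpha_j)/(alpha_j, alpha_j); the resulting 4x4 Cartan matrix is
[[2, -1, 0, 0], [-2, 2, 0, -1], [0, 0, 2, -1], [0, -1, -1, 2]].
The roots have two lengths (squared-length ratio 2:1); the short ones are alpha_{1}. The associated Dynkin diagram is a chain of 4 nodes with a double edge at one end; the terminal node there is the unique short simple root (B_4), so the type is B_4 (the algebra so(9)).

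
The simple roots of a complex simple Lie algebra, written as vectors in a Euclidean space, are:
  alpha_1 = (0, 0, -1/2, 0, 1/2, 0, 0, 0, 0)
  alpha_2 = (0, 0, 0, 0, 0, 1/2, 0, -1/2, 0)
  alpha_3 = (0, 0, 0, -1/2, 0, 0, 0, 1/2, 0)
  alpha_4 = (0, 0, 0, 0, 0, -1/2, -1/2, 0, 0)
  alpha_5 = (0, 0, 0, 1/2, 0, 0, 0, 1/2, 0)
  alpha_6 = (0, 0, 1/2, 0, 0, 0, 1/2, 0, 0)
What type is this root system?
D6

Compute the Cartan integers a_ij = 2(alpha_i, alpha_j)/(alpha_j, alpha_j); the resulting 6x6 Cartan matrix is
[[2, 0, 0, 0, 0, -1], [0, 2, -1, -1, -1, 0], [0, -1, 2, 0, 0, 0], [0, -1, 0, 2, 0, -1], [0, -1, 0, 0, 2, 0], [-1, 0, 0, -1, 0, 2]].
All simple roots have the same length, so the diagram is simply laced. The associated Dynkin diagram is a chain of 4 nodes with a fork of two nodes at one end (D_6), so the type is D_6 (the algebra so(12)).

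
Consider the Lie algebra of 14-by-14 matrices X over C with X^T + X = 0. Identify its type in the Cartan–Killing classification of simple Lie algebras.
D7

This is so(14) with 14 even, which has dimension 14(14-1)/2 = 91 and rank 14/2 = 7. In the classification of classical Lie algebras, the orthogonal algebra so(2n) in an even number of variables has type D_n; here n = 7, so the Dynkin diagram is a chain of 5 nodes with a fork of two nodes at one end (D_7). Hence the type is D_7.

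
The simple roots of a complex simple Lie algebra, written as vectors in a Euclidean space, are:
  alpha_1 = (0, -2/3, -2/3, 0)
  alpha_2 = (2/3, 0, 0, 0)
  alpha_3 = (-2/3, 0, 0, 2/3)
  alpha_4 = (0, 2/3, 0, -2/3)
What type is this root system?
B4

Compute the Cartan integers a_ij = 2(alpha_i, alpha_j)/(alpha_j, alpha_j); the resulting 4x4 Cartan matrix is
[[2, 0, 0, -1], [0, 2, -1, 0], [0, -2, 2, -1], [-1, 0, -1, 2]].
The roots have two lengths (squared-length ratio 2:1); the short ones are alpha_{2}. The associated Dynkin diagram is a chain of 4 nodes with a double edge at one end; the terminal node there is the unique short simple root (B_4), so the type is B_4 (the algebra so(9)).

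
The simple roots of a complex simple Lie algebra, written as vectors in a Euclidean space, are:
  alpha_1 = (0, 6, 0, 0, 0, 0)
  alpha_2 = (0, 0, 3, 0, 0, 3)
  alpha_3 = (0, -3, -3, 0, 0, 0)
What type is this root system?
C_3 (sp(6))

Compute the Cartan integers a_ij = 2(alpha_i, alpha_j)/(alpha_j, alpha_j); the resulting 3x3 Cartan matrix is
[[2, 0, -2], [0, 2, -1], [-1, -1, 2]].
The roots have two lengths (squared-length ratio 2:1); the short ones are alpha_{2,3}. The associated Dynkin diagram is a chain of 3 nodes with a double edge at one end; the terminal node there is the unique long simple root (C_3), so the type is C_3 (the algebra sp(6)).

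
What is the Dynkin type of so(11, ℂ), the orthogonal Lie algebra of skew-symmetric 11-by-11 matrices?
B5

This is so(11) with 11 odd, which has dimension 11(11-1)/2 = 55 and rank (11-1)/2 = 5. In the classification of classical Lie algebras, the orthogonal algebra so(2n+1) in an odd number of variables has type B_n; here n = 5, so the Dynkin diagram is a chain of 5 nodes with a double edge at one end; the terminal node there is the unique short simple root (B_5). Hence the type is B_5.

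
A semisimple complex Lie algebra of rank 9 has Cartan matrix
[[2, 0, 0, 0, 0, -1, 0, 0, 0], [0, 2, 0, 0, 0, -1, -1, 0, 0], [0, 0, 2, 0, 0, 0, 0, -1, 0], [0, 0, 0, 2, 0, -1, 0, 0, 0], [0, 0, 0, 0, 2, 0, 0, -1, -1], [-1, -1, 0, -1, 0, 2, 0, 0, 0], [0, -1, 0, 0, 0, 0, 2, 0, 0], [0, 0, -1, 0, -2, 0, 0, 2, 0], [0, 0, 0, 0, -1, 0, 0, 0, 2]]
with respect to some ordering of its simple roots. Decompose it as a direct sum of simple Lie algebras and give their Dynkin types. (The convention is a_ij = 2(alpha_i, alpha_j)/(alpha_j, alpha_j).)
type D_5 ⊕ type F_4

The diagram associated to this matrix has two connected components: the simple roots {alpha_1, alpha_2, alpha_4, alpha_6, alpha_7} form a chain of 3 nodes with a fork of two nodes at one end (D_5), and {alpha_3, alpha_5, alpha_8, alpha_9} form a chain of 4 nodes with a double edge between the middle two (F_4). A semisimple Lie algebra decomposes uniquely as the direct sum of simple ideals, one per connected component of its Dynkin diagram, so g ≅ D_5 ⊕ F_4 (dimension 45 + 52 = 97).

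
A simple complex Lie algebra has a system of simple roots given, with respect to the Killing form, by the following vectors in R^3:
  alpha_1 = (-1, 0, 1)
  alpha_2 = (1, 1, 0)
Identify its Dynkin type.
type A_2

Compute the Cartan integers a_ij = 2(alpha_i, alpha_j)/(alpha_j, alpha_j); the resulting 2x2 Cartan matrix is
[[2, -1], [-1, 2]].
All simple roots have the same length, so the diagram is simply laced. The associated Dynkin diagram is a chain of 2 nodes with single edges (A_2), so the type is A_2 (the algebra sl(3)).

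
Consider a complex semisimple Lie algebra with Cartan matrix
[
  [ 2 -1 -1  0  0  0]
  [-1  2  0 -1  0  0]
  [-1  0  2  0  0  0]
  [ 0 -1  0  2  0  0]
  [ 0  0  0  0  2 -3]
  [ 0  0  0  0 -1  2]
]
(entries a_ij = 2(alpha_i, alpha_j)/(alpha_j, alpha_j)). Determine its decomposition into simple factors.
A4 + G2

The diagram associated to this matrix has two connected components: the simple roots {alpha_1, alpha_2, alpha_3, alpha_4} form a chain of 4 nodes with single edges (A_4), and {alpha_5, alpha_6} form two nodes joined by a triple edge (G_2). A semisimple Lie algebra decomposes uniquely as the direct sum of simple ideals, one per connected component of its Dynkin diagram, so g ≅ A_4 ⊕ G_2 (dimension 24 + 14 = 38).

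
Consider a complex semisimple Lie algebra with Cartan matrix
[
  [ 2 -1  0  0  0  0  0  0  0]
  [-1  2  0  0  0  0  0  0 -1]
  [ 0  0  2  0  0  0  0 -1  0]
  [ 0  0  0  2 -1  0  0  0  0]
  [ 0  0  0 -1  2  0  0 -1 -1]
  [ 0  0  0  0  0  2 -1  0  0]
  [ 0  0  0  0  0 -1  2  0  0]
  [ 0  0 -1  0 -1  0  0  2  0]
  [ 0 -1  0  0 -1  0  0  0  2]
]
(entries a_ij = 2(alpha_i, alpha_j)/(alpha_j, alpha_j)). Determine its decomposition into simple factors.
The diagram associated to this matrix has two connected components: the simple roots {alpha_6, alpha_7} form a chain of 2 nodes with single edges (A_2), and {alpha_1, alpha_2, alpha_3, alpha_4, alpha_5, alpha_8, alpha_9} form a chain of 6 nodes with one extra node attached to the third node from one end (E_7). A semisimple Lie algebra decomposes uniquely as the direct sum of simple ideals, one per connected component of its Dynkin diagram, so g ≅ A_2 ⊕ E_7 (dimension 8 + 133 = 141).

A2 ⊕ E7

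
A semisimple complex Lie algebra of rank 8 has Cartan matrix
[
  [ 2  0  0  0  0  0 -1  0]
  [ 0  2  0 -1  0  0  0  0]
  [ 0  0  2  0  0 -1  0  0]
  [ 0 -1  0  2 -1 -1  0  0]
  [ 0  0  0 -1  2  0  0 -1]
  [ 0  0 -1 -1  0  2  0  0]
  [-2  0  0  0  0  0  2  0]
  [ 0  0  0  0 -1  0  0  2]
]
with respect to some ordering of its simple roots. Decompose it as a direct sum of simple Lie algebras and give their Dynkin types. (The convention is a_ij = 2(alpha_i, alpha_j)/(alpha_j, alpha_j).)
The diagram associated to this matrix has two connected components: the simple roots {alpha_1, alpha_7} form a chain of 2 nodes with a double edge at one end; the terminal node there is the unique short simple root (B_2), and {alpha_2, alpha_3, alpha_4, alpha_5, alpha_6, alpha_8} form a chain of 5 nodes with one extra node attached to the third node from one end (E_6). A semisimple Lie algebra decomposes uniquely as the direct sum of simple ideals, one per connected component of its Dynkin diagram, so g ≅ B_2 ⊕ E_6 (dimension 10 + 78 = 88).

B_2 + E_6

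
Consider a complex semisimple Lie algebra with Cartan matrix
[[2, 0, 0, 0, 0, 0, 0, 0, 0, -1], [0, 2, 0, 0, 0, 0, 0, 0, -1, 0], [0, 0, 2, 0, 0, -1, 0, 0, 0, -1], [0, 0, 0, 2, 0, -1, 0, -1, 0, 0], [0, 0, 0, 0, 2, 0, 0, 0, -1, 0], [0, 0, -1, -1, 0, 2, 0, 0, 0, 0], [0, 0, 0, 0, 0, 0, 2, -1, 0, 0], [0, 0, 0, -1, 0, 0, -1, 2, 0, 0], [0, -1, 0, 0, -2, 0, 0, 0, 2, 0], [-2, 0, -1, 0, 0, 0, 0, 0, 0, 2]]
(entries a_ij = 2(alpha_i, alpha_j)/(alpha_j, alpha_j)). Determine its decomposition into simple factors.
The diagram associated to this matrix has two connected components: the simple roots {alpha_2, alpha_5, alpha_9} form a chain of 3 nodes with a double edge at one end; the terminal node there is the unique short simple root (B_3), and {alpha_1, alpha_3, alpha_4, alpha_6, alpha_7, alpha_8, alpha_10} form a chain of 7 nodes with a double edge at one end; the terminal node there is the unique short simple root (B_7). A semisimple Lie algebra decomposes uniquely as the direct sum of simple ideals, one per connected component of its Dynkin diagram, so g ≅ B_3 ⊕ B_7 (dimension 21 + 105 = 126).

type B_3 ⊕ type B_7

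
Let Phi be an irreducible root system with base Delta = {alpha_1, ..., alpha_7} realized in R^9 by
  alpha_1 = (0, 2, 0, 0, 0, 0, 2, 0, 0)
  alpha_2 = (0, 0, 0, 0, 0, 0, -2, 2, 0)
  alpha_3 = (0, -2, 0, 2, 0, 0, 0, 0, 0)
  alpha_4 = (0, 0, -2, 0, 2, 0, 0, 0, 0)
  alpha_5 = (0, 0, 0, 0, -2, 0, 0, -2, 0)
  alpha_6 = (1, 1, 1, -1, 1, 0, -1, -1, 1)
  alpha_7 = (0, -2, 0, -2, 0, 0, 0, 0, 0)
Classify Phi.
Compute the Cartan integers a_ij = 2(alpha_i, alpha_j)/(alpha_j, alpha_j); the resulting 7x7 Cartan matrix is
[[2, -1, -1, 0, 0, 0, -1], [-1, 2, 0, 0, -1, 0, 0], [-1, 0, 2, 0, 0, -1, 0], [0, 0, 0, 2, -1, 0, 0], [0, -1, 0, -1, 2, 0, 0], [0, 0, -1, 0, 0, 2, 0], [-1, 0, 0, 0, 0, 0, 2]].
All simple roots have the same length, so the diagram is simply laced. The associated Dynkin diagram is a chain of 6 nodes with one extra node attached to the third node from one end (E_7), so the type is E_7.

E7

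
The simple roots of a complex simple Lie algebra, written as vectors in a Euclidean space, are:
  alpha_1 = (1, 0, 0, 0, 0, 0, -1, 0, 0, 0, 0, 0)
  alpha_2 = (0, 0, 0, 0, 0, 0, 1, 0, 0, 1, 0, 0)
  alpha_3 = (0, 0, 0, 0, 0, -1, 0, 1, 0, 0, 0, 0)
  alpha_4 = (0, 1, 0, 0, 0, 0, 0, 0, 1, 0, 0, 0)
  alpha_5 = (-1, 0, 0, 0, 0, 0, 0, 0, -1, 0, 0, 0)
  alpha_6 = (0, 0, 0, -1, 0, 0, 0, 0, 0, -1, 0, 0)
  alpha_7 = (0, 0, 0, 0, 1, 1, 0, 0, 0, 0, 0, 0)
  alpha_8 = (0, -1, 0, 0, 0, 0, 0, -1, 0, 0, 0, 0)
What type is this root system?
Compute the Cartan integers a_ij = 2(alpha_i, alpha_j)/(alpha_j, alpha_j); the resulting 8x8 Cartan matrix is
[[2, -1, 0, 0, -1, 0, 0, 0], [-1, 2, 0, 0, 0, -1, 0, 0], [0, 0, 2, 0, 0, 0, -1, -1], [0, 0, 0, 2, -1, 0, 0, -1], [-1, 0, 0, -1, 2, 0, 0, 0], [0, -1, 0, 0, 0, 2, 0, 0], [0, 0, -1, 0, 0, 0, 2, 0], [0, 0, -1, -1, 0, 0, 0, 2]].
All simple roots have the same length, so the diagram is simply laced. The associated Dynkin diagram is a chain of 8 nodes with single edges (A_8), so the type is A_8 (the algebra sl(9)).

A_8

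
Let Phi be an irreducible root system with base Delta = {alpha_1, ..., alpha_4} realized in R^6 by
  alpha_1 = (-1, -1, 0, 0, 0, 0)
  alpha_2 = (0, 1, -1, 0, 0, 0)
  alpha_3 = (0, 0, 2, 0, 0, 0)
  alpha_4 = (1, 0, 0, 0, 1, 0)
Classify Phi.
Compute the Cartan integers a_ij = 2(alpha_i, alpha_j)/(alpha_j, alpha_j); the resulting 4x4 Cartan matrix is
[[2, -1, 0, -1], [-1, 2, -1, 0], [0, -2, 2, 0], [-1, 0, 0, 2]].
The roots have two lengths (squared-length ratio 2:1); the short ones are alpha_{1,2,4}. The associated Dynkin diagram is a chain of 4 nodes with a double edge at one end; the terminal node there is the unique long simple root (C_4), so the type is C_4 (the algebra sp(8)).

C_4 (sp(8))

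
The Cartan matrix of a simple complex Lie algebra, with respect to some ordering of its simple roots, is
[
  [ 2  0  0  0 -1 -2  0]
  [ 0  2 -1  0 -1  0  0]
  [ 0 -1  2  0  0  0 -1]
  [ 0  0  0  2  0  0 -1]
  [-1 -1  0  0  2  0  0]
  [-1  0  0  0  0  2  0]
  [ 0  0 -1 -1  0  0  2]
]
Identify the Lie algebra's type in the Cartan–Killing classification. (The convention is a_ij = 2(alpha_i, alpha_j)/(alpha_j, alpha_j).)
B_7

The matrix has rank 7 with 2's on the diagonal. Reading the off-diagonal entries as Dynkin edges (a single edge where a_ij = a_ji = -1; a double or triple edge where a_ij * a_ji = 2 or 3), the diagram is a chain of 7 nodes with a double edge at one end; the terminal node there is the unique short simple root (B_7). One simple-root ordering that puts it in standard form is (alpha_4, alpha_7, alpha_3, alpha_2, alpha_5, alpha_1, alpha_6). So the algebra is type B_7, i.e. so(15).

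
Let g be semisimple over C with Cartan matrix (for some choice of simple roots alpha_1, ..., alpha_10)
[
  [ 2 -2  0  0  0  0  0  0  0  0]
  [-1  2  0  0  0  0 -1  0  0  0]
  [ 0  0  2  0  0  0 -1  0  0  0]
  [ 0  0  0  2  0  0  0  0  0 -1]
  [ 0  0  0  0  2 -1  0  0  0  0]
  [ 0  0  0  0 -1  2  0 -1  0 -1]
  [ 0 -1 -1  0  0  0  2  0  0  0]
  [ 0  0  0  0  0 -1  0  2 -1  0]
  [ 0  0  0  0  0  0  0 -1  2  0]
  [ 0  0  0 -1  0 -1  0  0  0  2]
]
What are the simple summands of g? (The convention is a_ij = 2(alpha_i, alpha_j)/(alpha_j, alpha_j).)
The diagram associated to this matrix has two connected components: the simple roots {alpha_1, alpha_2, alpha_3, alpha_7} form a chain of 4 nodes with a double edge at one end; the terminal node there is the unique long simple root (C_4), and {alpha_4, alpha_5, alpha_6, alpha_8, alpha_9, alpha_10} form a chain of 5 nodes with one extra node attached to the third node from one end (E_6). A semisimple Lie algebra decomposes uniquely as the direct sum of simple ideals, one per connected component of its Dynkin diagram, so g ≅ C_4 ⊕ E_6 (dimension 36 + 78 = 114).

C4 ⊕ E6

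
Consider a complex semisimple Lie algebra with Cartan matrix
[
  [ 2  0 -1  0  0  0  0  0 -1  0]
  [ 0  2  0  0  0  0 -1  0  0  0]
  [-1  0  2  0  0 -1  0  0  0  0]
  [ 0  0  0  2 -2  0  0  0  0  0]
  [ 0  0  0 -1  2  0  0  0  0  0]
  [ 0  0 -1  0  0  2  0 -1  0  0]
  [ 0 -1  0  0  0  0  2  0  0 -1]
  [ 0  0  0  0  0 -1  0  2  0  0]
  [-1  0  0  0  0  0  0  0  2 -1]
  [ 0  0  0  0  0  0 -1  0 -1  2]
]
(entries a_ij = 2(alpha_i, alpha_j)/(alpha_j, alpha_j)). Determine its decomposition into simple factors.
The diagram associated to this matrix has two connected components: the simple roots {alpha_1, alpha_2, alpha_3, alpha_6, alpha_7, alpha_8, alpha_9, alpha_10} form a chain of 8 nodes with single edges (A_8), and {alpha_4, alpha_5} form a chain of 2 nodes with a double edge at one end; the terminal node there is the unique short simple root (B_2). A semisimple Lie algebra decomposes uniquely as the direct sum of simple ideals, one per connected component of its Dynkin diagram, so g ≅ A_8 ⊕ B_2 (dimension 80 + 10 = 90).

A8 ⊕ B2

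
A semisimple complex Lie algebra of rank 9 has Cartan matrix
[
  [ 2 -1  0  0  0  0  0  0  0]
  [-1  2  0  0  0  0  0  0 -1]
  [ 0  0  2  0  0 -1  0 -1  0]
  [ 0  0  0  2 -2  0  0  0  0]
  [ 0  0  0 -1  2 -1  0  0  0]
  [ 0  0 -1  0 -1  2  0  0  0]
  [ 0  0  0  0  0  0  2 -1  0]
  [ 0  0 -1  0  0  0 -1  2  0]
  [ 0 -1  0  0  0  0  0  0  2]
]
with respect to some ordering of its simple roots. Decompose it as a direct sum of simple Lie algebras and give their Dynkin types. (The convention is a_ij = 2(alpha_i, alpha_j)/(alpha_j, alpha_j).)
A_3 (sl(4)) + C_6 (sp(12))

The diagram associated to this matrix has two connected components: the simple roots {alpha_1, alpha_2, alpha_9} form a chain of 3 nodes with single edges (A_3), and {alpha_3, alpha_4, alpha_5, alpha_6, alpha_7, alpha_8} form a chain of 6 nodes with a double edge at one end; the terminal node there is the unique long simple root (C_6). A semisimple Lie algebra decomposes uniquely as the direct sum of simple ideals, one per connected component of its Dynkin diagram, so g ≅ A_3 ⊕ C_6 (dimension 15 + 78 = 93).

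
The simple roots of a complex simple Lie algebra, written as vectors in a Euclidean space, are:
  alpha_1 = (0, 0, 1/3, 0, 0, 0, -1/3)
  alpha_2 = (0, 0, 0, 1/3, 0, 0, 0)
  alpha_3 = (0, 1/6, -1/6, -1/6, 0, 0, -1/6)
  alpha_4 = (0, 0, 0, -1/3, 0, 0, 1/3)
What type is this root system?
type F_4

Compute the Cartan integers a_ij = 2(alpha_i, alpha_j)/(alpha_j, alpha_j); the resulting 4x4 Cartan matrix is
[[2, 0, 0, -1], [0, 2, -1, -1], [0, -1, 2, 0], [-1, -2, 0, 2]].
The roots have two lengths (squared-length ratio 2:1); the short ones are alpha_{2,3}. The associated Dynkin diagram is a chain of 4 nodes with a double edge between the middle two (F_4), so the type is F_4.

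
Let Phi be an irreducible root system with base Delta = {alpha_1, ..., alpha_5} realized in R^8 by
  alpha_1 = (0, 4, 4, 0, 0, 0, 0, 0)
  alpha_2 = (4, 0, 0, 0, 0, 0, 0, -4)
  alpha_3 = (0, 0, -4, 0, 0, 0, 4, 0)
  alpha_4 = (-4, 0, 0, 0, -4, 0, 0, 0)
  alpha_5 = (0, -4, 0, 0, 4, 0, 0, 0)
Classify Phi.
A5

Compute the Cartan integers a_ij = 2(alpha_i, alpha_j)/(alpha_j, alpha_j); the resulting 5x5 Cartan matrix is
[[2, 0, -1, 0, -1], [0, 2, 0, -1, 0], [-1, 0, 2, 0, 0], [0, -1, 0, 2, -1], [-1, 0, 0, -1, 2]].
All simple roots have the same length, so the diagram is simply laced. The associated Dynkin diagram is a chain of 5 nodes with single edges (A_5), so the type is A_5 (the algebra sl(6)).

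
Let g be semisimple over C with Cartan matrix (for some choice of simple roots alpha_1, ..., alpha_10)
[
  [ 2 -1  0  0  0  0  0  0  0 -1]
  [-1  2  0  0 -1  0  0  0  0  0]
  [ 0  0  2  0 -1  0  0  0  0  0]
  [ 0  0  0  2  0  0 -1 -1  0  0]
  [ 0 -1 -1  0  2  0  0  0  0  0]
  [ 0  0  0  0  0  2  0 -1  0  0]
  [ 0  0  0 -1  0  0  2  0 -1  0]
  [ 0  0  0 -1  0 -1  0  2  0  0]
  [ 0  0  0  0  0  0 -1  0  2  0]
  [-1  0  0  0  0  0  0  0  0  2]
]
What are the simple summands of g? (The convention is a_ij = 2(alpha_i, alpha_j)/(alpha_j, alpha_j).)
The diagram associated to this matrix has two connected components: the simple roots {alpha_1, alpha_2, alpha_3, alpha_5, alpha_10} form a chain of 5 nodes with single edges (A_5), and {alpha_4, alpha_6, alpha_7, alpha_8, alpha_9} form a chain of 5 nodes with single edges (A_5). A semisimple Lie algebra decomposes uniquely as the direct sum of simple ideals, one per connected component of its Dynkin diagram, so g ≅ A_5 ⊕ A_5 (dimension 35 + 35 = 70).

type A_5 ⊕ type A_5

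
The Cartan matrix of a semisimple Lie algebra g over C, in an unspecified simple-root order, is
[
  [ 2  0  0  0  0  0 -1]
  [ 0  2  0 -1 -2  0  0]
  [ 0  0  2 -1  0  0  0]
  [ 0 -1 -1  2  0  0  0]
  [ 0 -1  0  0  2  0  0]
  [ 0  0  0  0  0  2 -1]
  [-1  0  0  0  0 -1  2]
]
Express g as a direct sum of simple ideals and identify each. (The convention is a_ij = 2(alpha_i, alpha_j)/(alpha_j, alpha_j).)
The diagram associated to this matrix has two connected components: the simple roots {alpha_1, alpha_6, alpha_7} form a chain of 3 nodes with single edges (A_3), and {alpha_2, alpha_3, alpha_4, alpha_5} form a chain of 4 nodes with a double edge at one end; the terminal node there is the unique short simple root (B_4). A semisimple Lie algebra decomposes uniquely as the direct sum of simple ideals, one per connected component of its Dynkin diagram, so g ≅ A_3 ⊕ B_4 (dimension 15 + 36 = 51).

A_3 (sl(4)) ⊕ B_4 (so(9))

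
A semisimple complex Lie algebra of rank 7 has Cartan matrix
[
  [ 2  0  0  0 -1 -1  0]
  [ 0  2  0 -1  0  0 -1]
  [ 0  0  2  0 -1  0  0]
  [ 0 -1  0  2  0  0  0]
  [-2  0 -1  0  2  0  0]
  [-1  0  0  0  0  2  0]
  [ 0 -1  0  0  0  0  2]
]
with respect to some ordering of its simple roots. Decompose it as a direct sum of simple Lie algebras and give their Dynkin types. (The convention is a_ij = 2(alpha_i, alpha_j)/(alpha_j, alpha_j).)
The diagram associated to this matrix has two connected components: the simple roots {alpha_2, alpha_4, alpha_7} form a chain of 3 nodes with single edges (A_3), and {alpha_1, alpha_3, alpha_5, alpha_6} form a chain of 4 nodes with a double edge between the middle two (F_4). A semisimple Lie algebra decomposes uniquely as the direct sum of simple ideals, one per connected component of its Dynkin diagram, so g ≅ A_3 ⊕ F_4 (dimension 15 + 52 = 67).

type A_3 + type F_4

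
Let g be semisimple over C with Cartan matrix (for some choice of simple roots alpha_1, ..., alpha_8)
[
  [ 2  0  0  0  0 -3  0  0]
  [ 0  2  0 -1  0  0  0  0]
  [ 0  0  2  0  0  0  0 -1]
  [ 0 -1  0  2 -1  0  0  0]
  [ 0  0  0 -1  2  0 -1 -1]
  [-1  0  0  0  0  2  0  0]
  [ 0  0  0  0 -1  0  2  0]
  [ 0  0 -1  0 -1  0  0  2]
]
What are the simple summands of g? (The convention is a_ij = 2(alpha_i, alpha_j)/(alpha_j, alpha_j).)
The diagram associated to this matrix has two connected components: the simple roots {alpha_2, alpha_3, alpha_4, alpha_5, alpha_7, alpha_8} form a chain of 5 nodes with one extra node attached to the third node from one end (E_6), and {alpha_1, alpha_6} form two nodes joined by a triple edge (G_2). A semisimple Lie algebra decomposes uniquely as the direct sum of simple ideals, one per connected component of its Dynkin diagram, so g ≅ E_6 ⊕ G_2 (dimension 78 + 14 = 92).

E6 + G2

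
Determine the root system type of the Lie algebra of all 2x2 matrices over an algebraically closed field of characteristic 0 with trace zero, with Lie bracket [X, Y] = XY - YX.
This is sl(2), which has dimension 2^2 - 1 = 3 and rank 2 - 1 = 1 (a Cartan subalgebra is the diagonal traceless matrices). In the classification of classical Lie algebras, the special linear algebra sl(n+1) has type A_n; here n = 1, so the Dynkin diagram is a chain of 1 nodes with single edges (A_1). Hence the type is A_1.

type A_1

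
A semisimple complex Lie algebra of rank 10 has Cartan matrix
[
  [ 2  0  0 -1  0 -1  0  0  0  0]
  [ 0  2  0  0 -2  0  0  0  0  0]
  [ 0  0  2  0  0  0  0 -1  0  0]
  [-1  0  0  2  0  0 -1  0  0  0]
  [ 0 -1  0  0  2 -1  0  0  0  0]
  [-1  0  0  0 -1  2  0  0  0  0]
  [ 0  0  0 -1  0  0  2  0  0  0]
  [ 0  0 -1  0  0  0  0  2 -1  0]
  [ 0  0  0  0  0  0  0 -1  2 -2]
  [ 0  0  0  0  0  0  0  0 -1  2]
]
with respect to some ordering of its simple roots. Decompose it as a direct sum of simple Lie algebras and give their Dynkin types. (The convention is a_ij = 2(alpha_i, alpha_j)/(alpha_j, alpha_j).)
B_4 + C_6

The diagram associated to this matrix has two connected components: the simple roots {alpha_3, alpha_8, alpha_9, alpha_10} form a chain of 4 nodes with a double edge at one end; the terminal node there is the unique short simple root (B_4), and {alpha_1, alpha_2, alpha_4, alpha_5, alpha_6, alpha_7} form a chain of 6 nodes with a double edge at one end; the terminal node there is the unique long simple root (C_6). A semisimple Lie algebra decomposes uniquely as the direct sum of simple ideals, one per connected component of its Dynkin diagram, so g ≅ B_4 ⊕ C_6 (dimension 36 + 78 = 114).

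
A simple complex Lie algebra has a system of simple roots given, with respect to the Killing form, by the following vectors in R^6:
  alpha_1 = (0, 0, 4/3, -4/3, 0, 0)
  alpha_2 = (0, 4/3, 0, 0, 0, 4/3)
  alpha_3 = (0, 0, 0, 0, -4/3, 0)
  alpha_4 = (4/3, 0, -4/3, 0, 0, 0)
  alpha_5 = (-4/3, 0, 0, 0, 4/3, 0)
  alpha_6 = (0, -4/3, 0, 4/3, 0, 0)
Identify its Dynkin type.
Compute the Cartan integers a_ij = 2(alpha_i, alpha_j)/(alpha_j, alpha_j); the resulting 6x6 Cartan matrix is
[[2, 0, 0, -1, 0, -1], [0, 2, 0, 0, 0, -1], [0, 0, 2, 0, -1, 0], [-1, 0, 0, 2, -1, 0], [0, 0, -2, -1, 2, 0], [-1, -1, 0, 0, 0, 2]].
The roots have two lengths (squared-length ratio 2:1); the short ones are alpha_{3}. The associated Dynkin diagram is a chain of 6 nodes with a double edge at one end; the terminal node there is the unique short simple root (B_6), so the type is B_6 (the algebra so(13)).

B6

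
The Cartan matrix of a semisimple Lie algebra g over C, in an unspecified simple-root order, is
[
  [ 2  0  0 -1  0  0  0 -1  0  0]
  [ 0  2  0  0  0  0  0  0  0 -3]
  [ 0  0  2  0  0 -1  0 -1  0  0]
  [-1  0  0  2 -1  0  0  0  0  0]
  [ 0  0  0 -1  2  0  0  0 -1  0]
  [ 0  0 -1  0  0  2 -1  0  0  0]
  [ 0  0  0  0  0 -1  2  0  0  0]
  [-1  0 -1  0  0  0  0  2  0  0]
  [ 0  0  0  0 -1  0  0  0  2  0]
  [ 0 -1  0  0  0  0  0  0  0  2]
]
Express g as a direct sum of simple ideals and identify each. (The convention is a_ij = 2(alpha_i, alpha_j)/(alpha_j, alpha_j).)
The diagram associated to this matrix has two connected components: the simple roots {alpha_1, alpha_3, alpha_4, alpha_5, alpha_6, alpha_7, alpha_8, alpha_9} form a chain of 8 nodes with single edges (A_8), and {alpha_2, alpha_10} form two nodes joined by a triple edge (G_2). A semisimple Lie algebra decomposes uniquely as the direct sum of simple ideals, one per connected component of its Dynkin diagram, so g ≅ A_8 ⊕ G_2 (dimension 80 + 14 = 94).

A_8 ⊕ G_2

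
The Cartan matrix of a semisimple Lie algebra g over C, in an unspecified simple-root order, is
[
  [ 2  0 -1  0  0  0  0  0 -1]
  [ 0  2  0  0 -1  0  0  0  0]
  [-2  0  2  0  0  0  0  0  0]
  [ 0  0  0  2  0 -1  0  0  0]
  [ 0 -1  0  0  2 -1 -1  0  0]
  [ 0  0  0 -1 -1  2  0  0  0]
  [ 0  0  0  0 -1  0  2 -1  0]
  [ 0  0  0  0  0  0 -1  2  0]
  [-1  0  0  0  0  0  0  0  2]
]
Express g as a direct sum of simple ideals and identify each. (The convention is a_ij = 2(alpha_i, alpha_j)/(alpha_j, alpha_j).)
The diagram associated to this matrix has two connected components: the simple roots {alpha_1, alpha_3, alpha_9} form a chain of 3 nodes with a double edge at one end; the terminal node there is the unique long simple root (C_3), and {alpha_2, alpha_4, alpha_5, alpha_6, alpha_7, alpha_8} form a chain of 5 nodes with one extra node attached to the third node from one end (E_6). A semisimple Lie algebra decomposes uniquely as the direct sum of simple ideals, one per connected component of its Dynkin diagram, so g ≅ C_3 ⊕ E_6 (dimension 21 + 78 = 99).

type C_3 + type E_6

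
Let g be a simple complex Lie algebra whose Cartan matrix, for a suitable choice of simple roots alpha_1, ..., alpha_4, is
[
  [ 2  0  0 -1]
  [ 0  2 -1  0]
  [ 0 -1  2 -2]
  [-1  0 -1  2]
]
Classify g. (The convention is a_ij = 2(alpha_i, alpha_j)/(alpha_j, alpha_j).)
F4

The matrix has rank 4 with 2's on the diagonal. Reading the off-diagonal entries as Dynkin edges (a single edge where a_ij = a_ji = -1; a double or triple edge where a_ij * a_ji = 2 or 3), the diagram is a chain of 4 nodes with a double edge between the middle two (F_4). One simple-root ordering that puts it in standard form is (alpha_2, alpha_3, alpha_4, alpha_1). So the algebra is type F_4.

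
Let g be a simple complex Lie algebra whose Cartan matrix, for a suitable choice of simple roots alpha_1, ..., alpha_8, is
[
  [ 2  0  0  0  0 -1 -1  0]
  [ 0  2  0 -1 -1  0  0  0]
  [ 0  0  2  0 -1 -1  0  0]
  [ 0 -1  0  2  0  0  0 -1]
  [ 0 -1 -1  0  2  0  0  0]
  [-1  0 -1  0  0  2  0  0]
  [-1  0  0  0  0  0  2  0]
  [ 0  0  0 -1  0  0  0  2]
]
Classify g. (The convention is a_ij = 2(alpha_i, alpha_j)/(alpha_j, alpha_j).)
The matrix has rank 8 with 2's on the diagonal. Reading the off-diagonal entries as Dynkin edges (a single edge where a_ij = a_ji = -1; a double or triple edge where a_ij * a_ji = 2 or 3), the diagram is a chain of 8 nodes with single edges (A_8). One simple-root ordering that puts it in standard form is (alpha_7, alpha_1, alpha_6, alpha_3, alpha_5, alpha_2, alpha_4, alpha_8). So the algebra is type A_8, i.e. sl(9).

A_8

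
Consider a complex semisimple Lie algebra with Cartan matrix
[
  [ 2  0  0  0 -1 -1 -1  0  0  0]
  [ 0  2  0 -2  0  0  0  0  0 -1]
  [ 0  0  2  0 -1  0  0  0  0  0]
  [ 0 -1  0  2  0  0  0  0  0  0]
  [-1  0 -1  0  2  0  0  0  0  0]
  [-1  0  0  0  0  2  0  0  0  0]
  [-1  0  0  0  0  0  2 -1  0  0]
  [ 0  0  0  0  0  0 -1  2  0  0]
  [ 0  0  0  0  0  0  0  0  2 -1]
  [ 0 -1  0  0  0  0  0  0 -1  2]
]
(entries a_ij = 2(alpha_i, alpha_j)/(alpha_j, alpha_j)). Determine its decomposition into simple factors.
The diagram associated to this matrix has two connected components: the simple roots {alpha_2, alpha_4, alpha_9, alpha_10} form a chain of 4 nodes with a double edge at one end; the terminal node there is the unique short simple root (B_4), and {alpha_1, alpha_3, alpha_5, alpha_6, alpha_7, alpha_8} form a chain of 5 nodes with one extra node attached to the third node from one end (E_6). A semisimple Lie algebra decomposes uniquely as the direct sum of simple ideals, one per connected component of its Dynkin diagram, so g ≅ B_4 ⊕ E_6 (dimension 36 + 78 = 114).

B4 + E6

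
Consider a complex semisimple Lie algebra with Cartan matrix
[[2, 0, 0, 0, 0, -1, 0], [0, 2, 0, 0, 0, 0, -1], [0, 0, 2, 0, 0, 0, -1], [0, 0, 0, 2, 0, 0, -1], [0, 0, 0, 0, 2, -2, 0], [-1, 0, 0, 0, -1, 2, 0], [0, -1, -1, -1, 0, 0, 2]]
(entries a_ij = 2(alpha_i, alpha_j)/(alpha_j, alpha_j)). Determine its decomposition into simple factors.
The diagram associated to this matrix has two connected components: the simple roots {alpha_1, alpha_5, alpha_6} form a chain of 3 nodes with a double edge at one end; the terminal node there is the unique long simple root (C_3), and {alpha_2, alpha_3, alpha_4, alpha_7} form a chain of 2 nodes with a fork of two nodes at one end (D_4). A semisimple Lie algebra decomposes uniquely as the direct sum of simple ideals, one per connected component of its Dynkin diagram, so g ≅ C_3 ⊕ D_4 (dimension 21 + 28 = 49).

C_3 ⊕ D_4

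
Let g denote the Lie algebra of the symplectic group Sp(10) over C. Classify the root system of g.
This is sp(10), which has dimension 10(10+1)/2 = 55 and rank 10/2 = 5. In the classification of classical Lie algebras, the symplectic algebra sp(2n) has type C_n; here n = 5, so the Dynkin diagram is a chain of 5 nodes with a double edge at one end; the terminal node there is the unique long simple root (C_5). Hence the type is C_5.

C5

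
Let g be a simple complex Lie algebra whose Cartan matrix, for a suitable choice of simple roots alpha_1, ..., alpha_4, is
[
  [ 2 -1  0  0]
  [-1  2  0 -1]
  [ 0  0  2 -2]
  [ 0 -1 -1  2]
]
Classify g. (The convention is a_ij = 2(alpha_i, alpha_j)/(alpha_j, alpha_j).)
C_4

The matrix has rank 4 with 2's on the diagonal. Reading the off-diagonal entries as Dynkin edges (a single edge where a_ij = a_ji = -1; a double or triple edge where a_ij * a_ji = 2 or 3), the diagram is a chain of 4 nodes with a double edge at one end; the terminal node there is the unique long simple root (C_4). One simple-root ordering that puts it in standard form is (alpha_1, alpha_2, alpha_4, alpha_3). So the algebra is type C_4, i.e. sp(8).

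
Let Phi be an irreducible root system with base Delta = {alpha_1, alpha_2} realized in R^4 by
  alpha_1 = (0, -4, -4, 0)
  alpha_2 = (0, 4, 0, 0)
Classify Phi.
Compute the Cartan integers a_ij = 2(alpha_i, alpha_j)/(alpha_j, alpha_j); the resulting 2x2 Cartan matrix is
[[2, -2], [-1, 2]].
The roots have two lengths (squared-length ratio 2:1); the short ones are alpha_{2}. The associated Dynkin diagram is a chain of 2 nodes with a double edge at one end; the terminal node there is the unique short simple root (B_2), so the type is B_2 (the algebra so(5)).

B_2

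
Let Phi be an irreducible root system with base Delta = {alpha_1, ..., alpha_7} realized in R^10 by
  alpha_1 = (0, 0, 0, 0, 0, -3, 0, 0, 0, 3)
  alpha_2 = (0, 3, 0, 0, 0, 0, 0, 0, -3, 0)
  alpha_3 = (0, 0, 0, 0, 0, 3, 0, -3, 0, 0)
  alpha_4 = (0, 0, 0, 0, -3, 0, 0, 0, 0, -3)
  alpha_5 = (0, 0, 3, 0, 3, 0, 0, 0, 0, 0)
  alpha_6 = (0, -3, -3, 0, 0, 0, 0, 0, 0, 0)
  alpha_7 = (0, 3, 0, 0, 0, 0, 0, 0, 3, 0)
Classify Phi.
Compute the Cartan integers a_ij = 2(alpha_i, alpha_j)/(alpha_j, alpha_j); the resulting 7x7 Cartan matrix is
[[2, 0, -1, -1, 0, 0, 0], [0, 2, 0, 0, 0, -1, 0], [-1, 0, 2, 0, 0, 0, 0], [-1, 0, 0, 2, -1, 0, 0], [0, 0, 0, -1, 2, -1, 0], [0, -1, 0, 0, -1, 2, -1], [0, 0, 0, 0, 0, -1, 2]].
All simple roots have the same length, so the diagram is simply laced. The associated Dynkin diagram is a chain of 5 nodes with a fork of two nodes at one end (D_7), so the type is D_7 (the algebra so(14)).

type D_7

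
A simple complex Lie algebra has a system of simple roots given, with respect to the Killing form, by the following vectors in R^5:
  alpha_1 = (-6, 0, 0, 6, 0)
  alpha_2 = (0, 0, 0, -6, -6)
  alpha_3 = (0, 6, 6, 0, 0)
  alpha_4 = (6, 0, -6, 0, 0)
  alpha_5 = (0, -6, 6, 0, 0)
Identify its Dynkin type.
type D_5

Compute the Cartan integers a_ij = 2(alpha_i, alpha_j)/(alpha_j, alpha_j); the resulting 5x5 Cartan matrix is
[[2, -1, 0, -1, 0], [-1, 2, 0, 0, 0], [0, 0, 2, -1, 0], [-1, 0, -1, 2, -1], [0, 0, 0, -1, 2]].
All simple roots have the same length, so the diagram is simply laced. The associated Dynkin diagram is a chain of 3 nodes with a fork of two nodes at one end (D_5), so the type is D_5 (the algebra so(10)).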